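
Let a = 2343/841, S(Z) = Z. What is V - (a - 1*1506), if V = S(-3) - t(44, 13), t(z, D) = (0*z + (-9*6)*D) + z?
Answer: 1815058/841 ≈ 2158.2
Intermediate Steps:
t(z, D) = z - 54*D (t(z, D) = (0 - 54*D) + z = -54*D + z = z - 54*D)
a = 2343/841 (a = 2343*(1/841) = 2343/841 ≈ 2.7860)
V = 655 (V = -3 - (44 - 54*13) = -3 - (44 - 702) = -3 - 1*(-658) = -3 + 658 = 655)
V - (a - 1*1506) = 655 - (2343/841 - 1*1506) = 655 - (2343/841 - 1506) = 655 - 1*(-1264203/841) = 655 + 1264203/841 = 1815058/841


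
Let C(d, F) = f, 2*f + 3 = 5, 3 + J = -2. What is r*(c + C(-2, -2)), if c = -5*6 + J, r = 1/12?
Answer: -17/6 ≈ -2.8333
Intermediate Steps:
J = -5 (J = -3 - 2 = -5)
f = 1 (f = -3/2 + (½)*5 = -3/2 + 5/2 = 1)
C(d, F) = 1
r = 1/12 (r = 1*(1/12) = 1/12 ≈ 0.083333)
c = -35 (c = -5*6 - 5 = -30 - 5 = -35)
r*(c + C(-2, -2)) = (-35 + 1)/12 = (1/12)*(-34) = -17/6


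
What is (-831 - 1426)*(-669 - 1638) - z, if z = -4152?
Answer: 5211051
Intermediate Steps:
(-831 - 1426)*(-669 - 1638) - z = (-831 - 1426)*(-669 - 1638) - 1*(-4152) = -2257*(-2307) + 4152 = 5206899 + 4152 = 5211051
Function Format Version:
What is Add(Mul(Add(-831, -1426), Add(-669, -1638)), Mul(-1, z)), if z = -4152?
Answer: 5211051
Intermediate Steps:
Add(Mul(Add(-831, -1426), Add(-669, -1638)), Mul(-1, z)) = Add(Mul(Add(-831, -1426), Add(-669, -1638)), Mul(-1, -4152)) = Add(Mul(-2257, -2307), 4152) = Add(5206899, 4152) = 5211051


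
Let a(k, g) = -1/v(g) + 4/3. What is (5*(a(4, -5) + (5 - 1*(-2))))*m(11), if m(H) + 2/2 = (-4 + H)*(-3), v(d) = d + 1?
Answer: -5665/6 ≈ -944.17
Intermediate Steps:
v(d) = 1 + d
m(H) = 11 - 3*H (m(H) = -1 + (-4 + H)*(-3) = -1 + (12 - 3*H) = 11 - 3*H)
a(k, g) = 4/3 - 1/(1 + g) (a(k, g) = -1/(1 + g) + 4/3 = 4/3 - 1/(1 + g))
(5*(a(4, -5) + (5 - 1*(-2))))*m(11) = (5*((1 + 4*(-5))/(3*(1 - 5)) + (5 - 1*(-2))))*(11 - 3*11) = (5*((1/3)*(1 - 20)/(-4) + (5 + 2)))*(11 - 33) = (5*((1/3)*(-1/4)*(-19) + 7))*(-22) = (5*(19/12 + 7))*(-22) = (5*(103/12))*(-22) = (515/12)*(-22) = -5665/6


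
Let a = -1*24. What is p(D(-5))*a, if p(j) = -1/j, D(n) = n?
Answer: -24/5 ≈ -4.8000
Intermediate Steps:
a = -24
p(D(-5))*a = -1/(-5)*(-24) = -1*(-⅕)*(-24) = (⅕)*(-24) = -24/5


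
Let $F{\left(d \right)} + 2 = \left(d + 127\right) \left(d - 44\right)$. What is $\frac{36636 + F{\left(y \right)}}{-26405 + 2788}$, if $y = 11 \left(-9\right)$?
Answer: $- \frac{32630}{23617} \approx -1.3816$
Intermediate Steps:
$y = -99$
$F{\left(d \right)} = -2 + \left(-44 + d\right) \left(127 + d\right)$ ($F{\left(d \right)} = -2 + \left(d + 127\right) \left(d - 44\right) = -2 + \left(127 + d\right) \left(-44 + d\right) = -2 + \left(-44 + d\right) \left(127 + d\right)$)
$\frac{36636 + F{\left(y \right)}}{-26405 + 2788} = \frac{36636 + \left(-5590 + \left(-99\right)^{2} + 83 \left(-99\right)\right)}{-26405 + 2788} = \frac{36636 - 4006}{-23617} = \left(36636 - 4006\right) \left(- \frac{1}{23617}\right) = 32630 \left(- \frac{1}{23617}\right) = - \frac{32630}{23617}$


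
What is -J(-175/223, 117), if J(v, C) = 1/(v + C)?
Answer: -223/25916 ≈ -0.0086047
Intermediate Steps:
J(v, C) = 1/(C + v)
-J(-175/223, 117) = -1/(117 - 175/223) = -1/25916/223 = -1*223/25916 = -223/25916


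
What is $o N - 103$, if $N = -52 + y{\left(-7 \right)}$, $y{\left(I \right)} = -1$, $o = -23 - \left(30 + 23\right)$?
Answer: $3925$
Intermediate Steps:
$o = -76$ ($o = -23 - 53 = -76$)
$N = -53$ ($N = -52 - 1 = -53$)
$o N - 103 = \left(-76\right) \left(-53\right) - 103 = 4028 - 103 = 3925$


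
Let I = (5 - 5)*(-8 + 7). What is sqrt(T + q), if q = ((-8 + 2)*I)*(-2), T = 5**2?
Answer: 5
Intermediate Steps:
T = 25
I = 0 (I = 0*(-1) = 0)
q = 0 (q = ((-8 + 2)*0)*(-2) = -6*0*(-2) = 0*(-2) = 0)
sqrt(T + q) = sqrt(25 + 0) = sqrt(25) = 5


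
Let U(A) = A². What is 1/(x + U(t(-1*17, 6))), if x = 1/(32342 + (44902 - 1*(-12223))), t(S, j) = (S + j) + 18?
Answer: 89467/4383884 ≈ 0.020408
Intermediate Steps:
t(S, j) = 18 + S + j
x = 1/89467 (x = 1/(32342 + (44902 + 12223)) = 1/(32342 + 57125) = 1/89467 ≈ 1.1177e-5)
1/(x + U(t(-1*17, 6))) = 1/(1/89467 + (18 - 1*17 + 6)²) = 1/(1/89467 + (18 - 17 + 6)²) = 1/(1/89467 + 7²) = 1/(1/89467 + 49) = 1/(4383884/89467) = 89467/4383884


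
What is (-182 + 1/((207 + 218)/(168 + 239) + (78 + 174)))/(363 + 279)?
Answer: -18743591/66118938 ≈ -0.28348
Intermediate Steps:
(-182 + 1/((207 + 218)/(168 + 239) + (78 + 174)))/(363 + 279) = (-182 + 1/(425/407 + 252))/642 = (-182 + 1/(425*(1/407) + 252))*(1/642) = (-182 + 1/(425/407 + 252))*(1/642) = (-182 + 1/(102989/407))*(1/642) = (-182 + 407/102989)*(1/642) = -18743591/102989*1/642 = -18743591/66118938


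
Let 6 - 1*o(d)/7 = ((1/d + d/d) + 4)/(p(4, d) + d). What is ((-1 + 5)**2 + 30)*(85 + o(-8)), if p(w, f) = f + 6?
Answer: 239959/40 ≈ 5999.0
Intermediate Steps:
p(w, f) = 6 + f
o(d) = 42 - 7*(5 + 1/d)/(6 + 2*d) (o(d) = 42 - 7*((1/d + d/d) + 4)/((6 + d) + d) = 42 - 7*((1/d + 1) + 4)/(6 + 2*d) = 42 - 7*((1 + 1/d) + 4)/(6 + 2*d) = 42 - 7*(5 + 1/d)/(6 + 2*d))
((-1 + 5)**2 + 30)*(85 + o(-8)) = ((-1 + 5)**2 + 30)*(85 + (7/2)*(-1 + 12*(-8)**2 + 31*(-8))/(-8*(3 - 8))) = (4**2 + 30)*(85 + (7/2)*(-1/8)*(-1 + 12*64 - 248)/(-5)) = (16 + 30)*(85 + (7/2)*(-1/8)*(-1/5)*(-1 + 768 - 248)) = 46*(85 + (7/2)*(-1/8)*(-1/5)*519) = 46*(85 + 3633/80) = 46*(10433/80) = 239959/40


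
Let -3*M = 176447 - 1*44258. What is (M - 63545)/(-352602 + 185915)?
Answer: 107608/166687 ≈ 0.64557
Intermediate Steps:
M = -44063 (M = -(176447 - 1*44258)/3 = -(176447 - 44258)/3 = -⅓*132189 = -44063)
(M - 63545)/(-352602 + 185915) = (-44063 - 63545)/(-352602 + 185915) = -107608/(-166687) = -107608*(-1/166687) = 107608/166687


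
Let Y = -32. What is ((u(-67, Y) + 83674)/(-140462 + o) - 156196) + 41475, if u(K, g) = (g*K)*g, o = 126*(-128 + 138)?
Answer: -7984703854/69601 ≈ -1.1472e+5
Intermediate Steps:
o = 1260 (o = 126*10 = 1260)
u(K, g) = K*g**2 (u(K, g) = (K*g)*g = K*g**2)
((u(-67, Y) + 83674)/(-140462 + o) - 156196) + 41475 = ((-67*(-32)**2 + 83674)/(-140462 + 1260) - 156196) + 41475 = ((-67*1024 + 83674)/(-139202) - 156196) + 41475 = ((-68608 + 83674)*(-1/139202) - 156196) + 41475 = (15066*(-1/139202) - 156196) + 41475 = (-7533/69601 - 156196) + 41475 = -10871405329/69601 + 41475 = -7984703854/69601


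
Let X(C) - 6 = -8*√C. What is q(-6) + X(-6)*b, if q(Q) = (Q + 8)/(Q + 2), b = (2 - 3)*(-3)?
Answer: 35/2 - 24*I*√6 ≈ 17.5 - 58.788*I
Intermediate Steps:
b = 3 (b = -1*(-3) = 3)
X(C) = 6 - 8*√C
q(Q) = (8 + Q)/(2 + Q)
q(-6) + X(-6)*b = (8 - 6)/(2 - 6) + (6 - 8*I*√6)*3 = 2/(-4) + (6 - 8*I*√6)*3 = -¼*2 + (6 - 8*I*√6)*3 = -½ + (18 - 24*I*√6) = 35/2 - 24*I*√6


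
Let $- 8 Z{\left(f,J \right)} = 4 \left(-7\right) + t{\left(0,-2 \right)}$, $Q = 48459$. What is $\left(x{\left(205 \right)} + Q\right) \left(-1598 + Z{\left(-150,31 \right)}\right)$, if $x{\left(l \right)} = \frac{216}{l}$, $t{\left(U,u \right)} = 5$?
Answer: $- \frac{126771742671}{1640} \approx -7.73 \cdot 10^{7}$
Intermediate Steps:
$Z{\left(f,J \right)} = \frac{23}{8}$ ($Z{\left(f,J \right)} = - \frac{4 \left(-7\right) + 5}{8} = - \frac{-28 + 5}{8} = \left(- \frac{1}{8}\right) \left(-23\right) = \frac{23}{8}$)
$\left(x{\left(205 \right)} + Q\right) \left(-1598 + Z{\left(-150,31 \right)}\right) = \left(\frac{216}{205} + 48459\right) \left(-1598 + \frac{23}{8}\right) = \left(216 \cdot \frac{1}{205} + 48459\right) \left(- \frac{12761}{8}\right) = \left(\frac{216}{205} + 48459\right) \left(- \frac{12761}{8}\right) = \frac{9934311}{205} \left(- \frac{12761}{8}\right) = - \frac{126771742671}{1640}$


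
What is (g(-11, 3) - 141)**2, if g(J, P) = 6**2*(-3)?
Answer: 62001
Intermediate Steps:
g(J, P) = -108 (g(J, P) = 36*(-3) = -108)
(g(-11, 3) - 141)**2 = (-108 - 141)**2 = (-249)**2 = 62001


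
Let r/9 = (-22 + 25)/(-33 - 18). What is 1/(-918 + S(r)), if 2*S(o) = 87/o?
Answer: -6/6001 ≈ -0.00099983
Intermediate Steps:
r = -9/17 (r = 9*((-22 + 25)/(-33 - 18)) = 9*(3/(-51)) = 9*(3*(-1/51)) = 9*(-1/17) = -9/17 ≈ -0.52941)
S(o) = 87/(2*o) (S(o) = (87/o)/2 = 87/(2*o))
1/(-918 + S(r)) = 1/(-918 + 87/(2*(-9/17))) = 1/(-918 + (87/2)*(-17/9)) = 1/(-918 - 493/6) = 1/(-6001/6) = -6/6001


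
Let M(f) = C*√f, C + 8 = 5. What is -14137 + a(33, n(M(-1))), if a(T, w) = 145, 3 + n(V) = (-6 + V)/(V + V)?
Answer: -13992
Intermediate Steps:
C = -3 (C = -8 + 5 = -3)
M(f) = -3*√f
n(V) = -3 + (-6 + V)/(2*V) (n(V) = -3 + (-6 + V)/(V + V) = -3 + (-6 + V)/((2*V)) = -3 + (-6 + V)*(1/(2*V)) = -3 + (-6 + V)/(2*V))
-14137 + a(33, n(M(-1))) = -14137 + 145 = -13992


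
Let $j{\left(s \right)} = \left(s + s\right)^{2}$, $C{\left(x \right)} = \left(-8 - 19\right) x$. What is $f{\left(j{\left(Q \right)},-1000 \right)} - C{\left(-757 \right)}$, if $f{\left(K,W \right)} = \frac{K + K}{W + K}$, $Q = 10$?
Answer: $- \frac{61321}{3} \approx -20440.0$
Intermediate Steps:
$C{\left(x \right)} = - 27 x$
$j{\left(s \right)} = 4 s^{2}$ ($j{\left(s \right)} = \left(2 s\right)^{2} = 4 s^{2}$)
$f{\left(K,W \right)} = \frac{2 K}{K + W}$
$f{\left(j{\left(Q \right)},-1000 \right)} - C{\left(-757 \right)} = \frac{2 \cdot 4 \cdot 10^{2}}{4 \cdot 10^{2} - 1000} - \left(-27\right) \left(-757\right) = \frac{2 \cdot 4 \cdot 100}{4 \cdot 100 - 1000} - 20439 = 2 \cdot 400 \frac{1}{400 - 1000} - 20439 = 2 \cdot 400 \frac{1}{-600} - 20439 = 2 \cdot 400 \left(- \frac{1}{600}\right) - 20439 = - \frac{4}{3} - 20439 = - \frac{61321}{3}$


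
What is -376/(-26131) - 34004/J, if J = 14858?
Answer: -441485958/194127199 ≈ -2.2742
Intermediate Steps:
-376/(-26131) - 34004/J = -376/(-26131) - 34004/14858 = -376*(-1/26131) - 34004*1/14858 = 376/26131 - 17002/7429 = -441485958/194127199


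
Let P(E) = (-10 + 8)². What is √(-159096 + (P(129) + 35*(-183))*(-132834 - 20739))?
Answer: 3*√109206853 ≈ 31351.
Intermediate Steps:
P(E) = 4 (P(E) = (-2)² = 4)
√(-159096 + (P(129) + 35*(-183))*(-132834 - 20739)) = √(-159096 + (4 + 35*(-183))*(-132834 - 20739)) = √(-159096 + (4 - 6405)*(-153573)) = √(-159096 - 6401*(-153573)) = √(-159096 + 983020773) = √982861677 = 3*√109206853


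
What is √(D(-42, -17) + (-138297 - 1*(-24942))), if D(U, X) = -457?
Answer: 2*I*√28453 ≈ 337.36*I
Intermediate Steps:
√(D(-42, -17) + (-138297 - 1*(-24942))) = √(-457 + (-138297 - 1*(-24942))) = √(-457 + (-138297 + 24942)) = √(-457 - 113355) = √(-113812) = 2*I*√28453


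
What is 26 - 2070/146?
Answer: 863/73 ≈ 11.822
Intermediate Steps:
26 - 2070/146 = 26 - 90*23/146 = 26 - 1035/73 = 863/73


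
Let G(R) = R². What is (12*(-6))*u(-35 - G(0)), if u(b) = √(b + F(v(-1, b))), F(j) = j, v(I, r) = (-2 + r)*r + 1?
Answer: -72*√1261 ≈ -2556.8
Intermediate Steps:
v(I, r) = 1 + r*(-2 + r) (v(I, r) = r*(-2 + r) + 1 = 1 + r*(-2 + r))
u(b) = √(1 + b² - b) (u(b) = √(b + (1 + b² - 2*b)) = √(1 + b² - b))
(12*(-6))*u(-35 - G(0)) = (12*(-6))*√(1 + (-35 - 1*0²)² - (-35 - 1*0²)) = -72*√(1 + (-35 - 1*0)² - (-35 - 1*0)) = -72*√(1 + (-35 + 0)² - (-35 + 0)) = -72*√(1 + (-35)² - 1*(-35)) = -72*√(1 + 1225 + 35) = -72*√1261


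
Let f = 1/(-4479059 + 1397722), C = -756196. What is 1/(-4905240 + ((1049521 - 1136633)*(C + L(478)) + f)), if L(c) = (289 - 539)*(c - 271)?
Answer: 3081337/216854904970493943 ≈ 1.4209e-11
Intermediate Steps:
f = -1/3081337 (f = 1/(-3081337) = -1/3081337 ≈ -3.2453e-7)
L(c) = 67750 - 250*c (L(c) = -250*(-271 + c) = 67750 - 250*c)
1/(-4905240 + ((1049521 - 1136633)*(C + L(478)) + f)) = 1/(-4905240 + ((1049521 - 1136633)*(-756196 + (67750 - 250*478)) - 1/3081337)) = 1/(-4905240 + (-87112*(-756196 + (67750 - 119500)) - 1/3081337)) = 1/(-4905240 + (-87112*(-756196 - 51750) - 1/3081337)) = 1/(-4905240 + (-87112*(-807946) - 1/3081337)) = 1/(-4905240 + (70381791952 - 1/3081337)) = 1/(-4905240 + 216870019667999823/3081337) = 1/(216854904970493943/3081337) = 3081337/216854904970493943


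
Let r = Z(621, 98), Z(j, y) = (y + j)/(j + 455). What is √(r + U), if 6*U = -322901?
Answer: I*√140190894867/1614 ≈ 231.98*I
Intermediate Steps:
U = -322901/6 (U = (⅙)*(-322901) = -322901/6 ≈ -53817.)
Z(j, y) = (j + y)/(455 + j)
r = 719/1076 (r = (621 + 98)/(455 + 621) = 719/1076 ≈ 0.66822)
√(r + U) = √(719/1076 - 322901/6) = √(-173718581/3228) = I*√140190894867/1614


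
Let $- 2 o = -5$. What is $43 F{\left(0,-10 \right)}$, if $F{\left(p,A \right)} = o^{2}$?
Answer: $\frac{1075}{4} \approx 268.75$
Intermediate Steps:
$o = \frac{5}{2}$ ($o = \left(- \frac{1}{2}\right) \left(-5\right) = \frac{5}{2} \approx 2.5$)
$F{\left(p,A \right)} = \frac{25}{4}$ ($F{\left(p,A \right)} = \left(\frac{5}{2}\right)^{2} = \frac{25}{4}$)
$43 F{\left(0,-10 \right)} = 43 \cdot \frac{25}{4} = \frac{1075}{4}$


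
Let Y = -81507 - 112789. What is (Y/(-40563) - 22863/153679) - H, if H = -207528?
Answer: 1293692339876371/6233681277 ≈ 2.0753e+5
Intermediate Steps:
Y = -194296
(Y/(-40563) - 22863/153679) - H = (-194296/(-40563) - 22863/153679) - 1*(-207528) = (-194296*(-1/40563) - 22863*1/153679) + 207528 = (194296/40563 - 22863/153679) + 207528 = 28931823115/6233681277 + 207528 = 1293692339876371/6233681277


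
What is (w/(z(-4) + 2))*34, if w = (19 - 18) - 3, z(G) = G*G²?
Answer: 34/31 ≈ 1.0968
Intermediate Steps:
z(G) = G³
w = -2 (w = 1 - 3 = -2)
(w/(z(-4) + 2))*34 = -2/((-4)³ + 2)*34 = -2/(-64 + 2)*34 = -2/(-62)*34 = -2*(-1/62)*34 = (1/31)*34 = 34/31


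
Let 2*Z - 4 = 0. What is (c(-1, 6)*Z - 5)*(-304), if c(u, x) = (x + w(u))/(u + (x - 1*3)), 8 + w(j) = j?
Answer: 2432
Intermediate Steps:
Z = 2 (Z = 2 + (1/2)*0 = 2 + 0 = 2)
w(j) = -8 + j
c(u, x) = (-8 + u + x)/(-3 + u + x) (c(u, x) = (x + (-8 + u))/(u + (x - 1*3)) = (-8 + u + x)/(u + (x - 3)) = (-8 + u + x)/(u + (-3 + x)) = (-8 + u + x)/(-3 + u + x))
(c(-1, 6)*Z - 5)*(-304) = (((-8 - 1 + 6)/(-3 - 1 + 6))*2 - 5)*(-304) = ((-3/2)*2 - 5)*(-304) = (((1/2)*(-3))*2 - 5)*(-304) = (-3/2*2 - 5)*(-304) = (-3 - 5)*(-304) = -8*(-304) = 2432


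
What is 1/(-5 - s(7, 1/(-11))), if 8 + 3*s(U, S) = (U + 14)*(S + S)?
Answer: -33/35 ≈ -0.94286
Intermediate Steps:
s(U, S) = -8/3 + 2*S*(14 + U)/3 (s(U, S) = -8/3 + ((U + 14)*(S + S))/3 = -8/3 + ((14 + U)*(2*S))/3 = -8/3 + (2*S*(14 + U))/3 = -8/3 + 2*S*(14 + U)/3)
1/(-5 - s(7, 1/(-11))) = 1/(-5 - (-8/3 + (28/3)/(-11) + (⅔)*7/(-11))) = 1/(-5 - (-8/3 + (28/3)*(-1/11) + (⅔)*(-1/11)*7)) = 1/(-5 - (-8/3 - 28/33 - 14/33)) = 1/(-5 - 1*(-130/33)) = 1/(-5 + 130/33) = 1/(-35/33) = -33/35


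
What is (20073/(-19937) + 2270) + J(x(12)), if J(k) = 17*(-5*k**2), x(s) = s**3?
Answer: -5060137618763/19937 ≈ -2.5381e+8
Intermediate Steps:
J(k) = -85*k**2
(20073/(-19937) + 2270) + J(x(12)) = (20073/(-19937) + 2270) - 85*(12**3)**2 = (20073*(-1/19937) + 2270) - 85*1728**2 = (-20073/19937 + 2270) - 85*2985984 = 45236917/19937 - 253808640 = -5060137618763/19937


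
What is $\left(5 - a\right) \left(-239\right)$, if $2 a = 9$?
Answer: $- \frac{239}{2} \approx -119.5$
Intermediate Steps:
$a = \frac{9}{2}$ ($a = \frac{1}{2} \cdot 9 = \frac{9}{2} \approx 4.5$)
$\left(5 - a\right) \left(-239\right) = \left(5 - \frac{9}{2}\right) \left(-239\right) = \frac{1}{2} \left(-239\right) = - \frac{239}{2}$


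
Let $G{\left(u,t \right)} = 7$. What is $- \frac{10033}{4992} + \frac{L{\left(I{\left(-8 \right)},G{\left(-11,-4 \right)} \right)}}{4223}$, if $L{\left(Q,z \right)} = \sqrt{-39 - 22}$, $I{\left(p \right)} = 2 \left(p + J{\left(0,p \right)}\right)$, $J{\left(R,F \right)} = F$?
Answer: $- \frac{10033}{4992} + \frac{i \sqrt{61}}{4223} \approx -2.0098 + 0.0018495 i$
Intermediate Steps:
$I{\left(p \right)} = 4 p$ ($I{\left(p \right)} = 2 \left(p + p\right) = 2 \cdot 2 p = 4 p$)
$L{\left(Q,z \right)} = i \sqrt{61}$ ($L{\left(Q,z \right)} = \sqrt{-61} = i \sqrt{61}$)
$- \frac{10033}{4992} + \frac{L{\left(I{\left(-8 \right)},G{\left(-11,-4 \right)} \right)}}{4223} = - \frac{10033}{4992} + \frac{i \sqrt{61}}{4223}$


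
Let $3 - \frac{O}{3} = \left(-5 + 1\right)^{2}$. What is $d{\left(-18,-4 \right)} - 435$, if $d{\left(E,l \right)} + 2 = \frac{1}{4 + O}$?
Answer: $- \frac{15296}{35} \approx -437.03$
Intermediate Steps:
$O = -39$ ($O = 9 - 3 \left(-5 + 1\right)^{2} = 9 - 3 \left(-4\right)^{2} = 9 - 48 = -39$)
$d{\left(E,l \right)} = - \frac{71}{35}$ ($d{\left(E,l \right)} = -2 + \frac{1}{4 - 39} = -2 + \frac{1}{-35} = -2 - \frac{1}{35} = - \frac{71}{35}$)
$d{\left(-18,-4 \right)} - 435 = - \frac{71}{35} - 435 = - \frac{15296}{35}$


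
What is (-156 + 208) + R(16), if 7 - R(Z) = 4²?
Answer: 43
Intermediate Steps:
R(Z) = -9 (R(Z) = 7 - 1*4² = 7 - 1*16 = 7 - 16 = -9)
(-156 + 208) + R(16) = (-156 + 208) - 9 = 52 - 9 = 43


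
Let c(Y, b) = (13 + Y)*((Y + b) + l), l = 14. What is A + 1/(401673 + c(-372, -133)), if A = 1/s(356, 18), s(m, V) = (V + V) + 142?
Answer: 144530/25718419 ≈ 0.0056197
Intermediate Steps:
s(m, V) = 142 + 2*V (s(m, V) = 2*V + 142 = 142 + 2*V)
c(Y, b) = (13 + Y)*(14 + Y + b) (c(Y, b) = (13 + Y)*((Y + b) + 14) = (13 + Y)*(14 + Y + b))
A = 1/178 (A = 1/(142 + 2*18) = 1/(142 + 36) = 1/178 ≈ 0.0056180)
A + 1/(401673 + c(-372, -133)) = 1/178 + 1/(401673 + (182 + (-372)² + 13*(-133) + 27*(-372) - 372*(-133))) = 1/178 + 1/(401673 + (182 + 138384 - 1729 - 10044 + 49476)) = 1/178 + 1/(401673 + 176269) = 1/178 + 1/577942 = 144530/25718419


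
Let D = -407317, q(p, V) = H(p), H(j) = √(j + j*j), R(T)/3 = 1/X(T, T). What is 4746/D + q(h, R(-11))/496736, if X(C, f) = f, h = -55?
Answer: -4746/407317 + 3*√330/496736 ≈ -0.011542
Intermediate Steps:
R(T) = 3/T
H(j) = √(j + j²)
q(p, V) = √(p*(1 + p))
4746/D + q(h, R(-11))/496736 = 4746/(-407317) + √(-55*(1 - 55))/496736 = 4746*(-1/407317) + √(-55*(-54))*(1/496736) = -4746/407317 + √2970*(1/496736) = -4746/407317 + (3*√330)*(1/496736) = -4746/407317 + 3*√330/496736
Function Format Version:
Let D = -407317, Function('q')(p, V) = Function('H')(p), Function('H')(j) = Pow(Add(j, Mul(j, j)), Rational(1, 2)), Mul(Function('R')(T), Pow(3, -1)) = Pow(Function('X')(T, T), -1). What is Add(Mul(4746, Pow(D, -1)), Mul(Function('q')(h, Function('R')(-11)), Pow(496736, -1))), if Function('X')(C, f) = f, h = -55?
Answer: Add(Rational(-4746, 407317), Mul(Rational(3, 496736), Pow(330, Rational(1, 2)))) ≈ -0.011542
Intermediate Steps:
Function('R')(T) = Mul(3, Pow(T, -1))
Function('H')(j) = Pow(Add(j, Pow(j, 2)), Rational(1, 2))
Function('q')(p, V) = Pow(Mul(p, Add(1, p)), Rational(1, 2))
Add(Mul(4746, Pow(D, -1)), Mul(Function('q')(h, Function('R')(-11)), Pow(496736, -1))) = Add(Mul(4746, Pow(-407317, -1)), Mul(Pow(Mul(-55, Add(1, -55)), Rational(1, 2)), Pow(496736, -1))) = Add(Mul(4746, Rational(-1, 407317)), Mul(Pow(Mul(-55, -54), Rational(1, 2)), Rational(1, 496736))) = Add(Rational(-4746, 407317), Mul(Pow(2970, Rational(1, 2)), Rational(1, 496736))) = Add(Rational(-4746, 407317), Mul(Mul(3, Pow(330, Rational(1, 2))), Rational(1, 496736))) = Add(Rational(-4746, 407317), Mul(Rational(3, 496736), Pow(330, Rational(1, 2))))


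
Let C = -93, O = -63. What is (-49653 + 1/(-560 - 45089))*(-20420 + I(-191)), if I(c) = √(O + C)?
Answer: 46284172075160/45649 - 4533219596*I*√39/45649 ≈ 1.0139e+9 - 6.2017e+5*I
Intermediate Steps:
I(c) = 2*I*√39 (I(c) = √(-63 - 93) = √(-156) = 2*I*√39)
(-49653 + 1/(-560 - 45089))*(-20420 + I(-191)) = (-49653 + 1/(-560 - 45089))*(-20420 + 2*I*√39) = (-49653 + 1/(-45649))*(-20420 + 2*I*√39) = (-49653 - 1/45649)*(-20420 + 2*I*√39) = -2266609798*(-20420 + 2*I*√39)/45649 = 46284172075160/45649 - 4533219596*I*√39/45649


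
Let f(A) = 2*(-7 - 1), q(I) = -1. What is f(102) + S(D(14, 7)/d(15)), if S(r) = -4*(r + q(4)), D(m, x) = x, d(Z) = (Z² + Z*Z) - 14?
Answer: -1315/109 ≈ -12.064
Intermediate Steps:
d(Z) = -14 + 2*Z² (d(Z) = (Z² + Z²) - 14 = 2*Z² - 14 = -14 + 2*Z²)
f(A) = -16 (f(A) = 2*(-8) = -16)
S(r) = 4 - 4*r (S(r) = -4*(r - 1) = -4*(-1 + r) = 4 - 4*r)
f(102) + S(D(14, 7)/d(15)) = -16 + (4 - 28/(-14 + 2*15²)) = -16 + (4 - 28/(-14 + 2*225)) = -16 + (4 - 28/(-14 + 450)) = -16 + (4 - 28/436) = -16 + (4 - 4*7/436) = -16 + (4 - 7/109) = -16 + 429/109 = -1315/109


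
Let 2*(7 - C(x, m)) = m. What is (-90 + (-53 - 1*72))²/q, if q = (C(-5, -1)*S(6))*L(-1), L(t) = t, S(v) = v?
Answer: -9245/9 ≈ -1027.2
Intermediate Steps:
C(x, m) = 7 - m/2
q = -45 (q = ((7 - ½*(-1))*6)*(-1) = ((7 + ½)*6)*(-1) = ((15/2)*6)*(-1) = 45*(-1) = -45)
(-90 + (-53 - 1*72))²/q = (-90 + (-53 - 1*72))²/(-45) = (-90 + (-53 - 72))²*(-1/45) = (-90 - 125)²*(-1/45) = (-215)²*(-1/45) = 46225*(-1/45) = -9245/9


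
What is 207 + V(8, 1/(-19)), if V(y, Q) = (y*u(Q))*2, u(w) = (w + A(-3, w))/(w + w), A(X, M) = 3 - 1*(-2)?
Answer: -545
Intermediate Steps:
A(X, M) = 5 (A(X, M) = 3 + 2 = 5)
u(w) = (5 + w)/(2*w) (u(w) = (w + 5)/(w + w) = (5 + w)/((2*w)) = (5 + w)*(1/(2*w)) = (5 + w)/(2*w))
V(y, Q) = y*(5 + Q)/Q (V(y, Q) = (y*((5 + Q)/(2*Q)))*2 = (y*(5 + Q)/(2*Q))*2 = y*(5 + Q)/Q)
207 + V(8, 1/(-19)) = 207 + 8*(5 + 1/(-19))/(1/(-19)) = 207 + 8*(5 - 1/19)/(-1/19) = 207 + 8*(-19)*(94/19) = 207 - 752 = -545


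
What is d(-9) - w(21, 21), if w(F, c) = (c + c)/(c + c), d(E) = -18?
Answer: -19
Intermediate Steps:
w(F, c) = 1 (w(F, c) = (2*c)/((2*c)) = (2*c)*(1/(2*c)) = 1)
d(-9) - w(21, 21) = -18 - 1*1 = -18 - 1 = -19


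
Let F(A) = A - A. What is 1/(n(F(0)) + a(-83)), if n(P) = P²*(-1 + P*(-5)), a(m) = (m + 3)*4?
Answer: -1/320 ≈ -0.0031250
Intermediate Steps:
F(A) = 0
a(m) = 12 + 4*m (a(m) = (3 + m)*4 = 12 + 4*m)
n(P) = P²*(-1 - 5*P)
1/(n(F(0)) + a(-83)) = 1/(0²*(-1 - 5*0) + (12 + 4*(-83))) = 1/(0*(-1 + 0) + (12 - 332)) = 1/(0*(-1) - 320) = 1/(0 - 320) = 1/(-320) = -1/320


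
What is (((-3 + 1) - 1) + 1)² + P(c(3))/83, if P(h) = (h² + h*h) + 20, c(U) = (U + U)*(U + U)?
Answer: 2944/83 ≈ 35.470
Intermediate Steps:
c(U) = 4*U² (c(U) = (2*U)*(2*U) = 4*U²)
P(h) = 20 + 2*h² (P(h) = (h² + h²) + 20 = 2*h² + 20 = 20 + 2*h²)
(((-3 + 1) - 1) + 1)² + P(c(3))/83 = (((-3 + 1) - 1) + 1)² + (20 + 2*(4*3²)²)/83 = ((-2 - 1) + 1)² + (20 + 2*(4*9)²)*(1/83) = (-3 + 1)² + (20 + 2*36²)*(1/83) = (-2)² + (20 + 2*1296)*(1/83) = 4 + (20 + 2592)*(1/83) = 4 + 2612*(1/83) = 4 + 2612/83 = 2944/83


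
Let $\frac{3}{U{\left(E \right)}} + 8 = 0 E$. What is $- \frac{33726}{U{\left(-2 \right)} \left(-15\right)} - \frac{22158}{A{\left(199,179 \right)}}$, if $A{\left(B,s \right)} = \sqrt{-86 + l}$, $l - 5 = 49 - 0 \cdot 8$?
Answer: $- \frac{89936}{15} + \frac{11079 i \sqrt{2}}{4} \approx -5995.7 + 3917.0 i$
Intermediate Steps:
$l = 54$ ($l = 5 + \left(49 - 0 \cdot 8\right) = 5 + \left(49 - 0\right) = 5 + \left(49 + 0\right) = 5 + 49 = 54$)
$U{\left(E \right)} = - \frac{3}{8}$ ($U{\left(E \right)} = \frac{3}{-8 + 0 E} = \frac{3}{-8 + 0} = \frac{3}{-8} = 3 \left(- \frac{1}{8}\right) = - \frac{3}{8}$)
$A{\left(B,s \right)} = 4 i \sqrt{2}$ ($A{\left(B,s \right)} = \sqrt{-86 + 54} = \sqrt{-32} = 4 i \sqrt{2}$)
$- \frac{33726}{U{\left(-2 \right)} \left(-15\right)} - \frac{22158}{A{\left(199,179 \right)}} = - \frac{33726}{\left(- \frac{3}{8}\right) \left(-15\right)} - \frac{22158}{4 i \sqrt{2}} = - \frac{33726}{\frac{45}{8}} - 22158 \left(- \frac{i \sqrt{2}}{8}\right) = \left(-33726\right) \frac{8}{45} + \frac{11079 i \sqrt{2}}{4} = - \frac{89936}{15} + \frac{11079 i \sqrt{2}}{4}$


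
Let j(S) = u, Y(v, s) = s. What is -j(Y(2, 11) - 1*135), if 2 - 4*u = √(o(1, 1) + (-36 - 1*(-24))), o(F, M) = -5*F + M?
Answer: -½ + I ≈ -0.5 + 1.0*I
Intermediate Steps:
o(F, M) = M - 5*F
u = ½ - I (u = ½ - √((1 - 5*1) + (-36 - 1*(-24)))/4 = ½ - √((1 - 5) + (-36 + 24))/4 = ½ - √(-4 - 12)/4 = ½ - I ≈ 0.5 - 1.0*I)
j(S) = ½ - I
-j(Y(2, 11) - 1*135) = -(½ - I) = -½ + I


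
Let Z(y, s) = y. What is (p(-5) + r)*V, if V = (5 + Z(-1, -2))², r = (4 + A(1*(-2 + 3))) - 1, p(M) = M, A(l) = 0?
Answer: -32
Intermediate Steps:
r = 3 (r = (4 + 0) - 1 = 4 - 1 = 3)
V = 16 (V = (5 - 1)² = 4² = 16)
(p(-5) + r)*V = (-5 + 3)*16 = -2*16 = -32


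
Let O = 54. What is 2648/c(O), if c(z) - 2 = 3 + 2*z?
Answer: 2648/113 ≈ 23.434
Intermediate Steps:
c(z) = 5 + 2*z (c(z) = 2 + (3 + 2*z) = 5 + 2*z)
2648/c(O) = 2648/(5 + 2*54) = 2648/(5 + 108) = 2648/113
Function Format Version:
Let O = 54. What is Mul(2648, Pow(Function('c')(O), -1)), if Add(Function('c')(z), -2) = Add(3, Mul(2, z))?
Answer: Rational(2648, 113) ≈ 23.434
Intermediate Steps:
Function('c')(z) = Add(5, Mul(2, z)) (Function('c')(z) = Add(2, Add(3, Mul(2, z))) = Add(5, Mul(2, z)))
Mul(2648, Pow(Function('c')(O), -1)) = Mul(2648, Pow(Add(5, Mul(2, 54)), -1)) = Mul(2648, Pow(Add(5, 108), -1)) = Mul(2648, Pow(113, -1)) = Mul(2648, Rational(1, 113)) = Rational(2648, 113)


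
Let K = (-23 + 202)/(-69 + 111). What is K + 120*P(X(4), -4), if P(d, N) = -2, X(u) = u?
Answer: -9901/42 ≈ -235.74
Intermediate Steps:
K = 179/42 ≈ 4.2619
K + 120*P(X(4), -4) = 179/42 + 120*(-2) = 179/42 - 240 = -9901/42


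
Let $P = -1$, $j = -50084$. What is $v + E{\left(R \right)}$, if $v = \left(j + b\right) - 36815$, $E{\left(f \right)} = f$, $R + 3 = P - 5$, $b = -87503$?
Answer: $-174411$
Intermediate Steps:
$R = -9$ ($R = -3 - 6 = -9$)
$v = -174402$ ($v = \left(-50084 - 87503\right) - 36815 = -137587 - 36815 = -174402$)
$v + E{\left(R \right)} = -174402 - 9 = -174411$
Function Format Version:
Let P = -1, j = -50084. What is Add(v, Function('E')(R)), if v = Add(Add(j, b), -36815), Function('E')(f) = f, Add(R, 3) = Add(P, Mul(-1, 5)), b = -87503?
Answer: -174411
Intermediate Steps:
R = -9 (R = Add(-3, Add(-1, Mul(-1, 5))) = Add(-3, Add(-1, -5)) = Add(-3, -6) = -9)
v = -174402 (v = Add(Add(-50084, -87503), -36815) = Add(-137587, -36815) = -174402)
Add(v, Function('E')(R)) = Add(-174402, -9) = -174411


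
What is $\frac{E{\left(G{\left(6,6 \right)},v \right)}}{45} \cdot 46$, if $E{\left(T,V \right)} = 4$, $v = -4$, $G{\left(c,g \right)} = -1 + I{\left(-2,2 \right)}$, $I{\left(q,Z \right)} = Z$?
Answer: $\frac{184}{45} \approx 4.0889$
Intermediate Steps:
$G{\left(c,g \right)} = 1$ ($G{\left(c,g \right)} = -1 + 2 = 1$)
$\frac{E{\left(G{\left(6,6 \right)},v \right)}}{45} \cdot 46 = \frac{1}{45} \cdot 4 \cdot 46 = \frac{4}{45} \cdot 46 = \frac{184}{45}$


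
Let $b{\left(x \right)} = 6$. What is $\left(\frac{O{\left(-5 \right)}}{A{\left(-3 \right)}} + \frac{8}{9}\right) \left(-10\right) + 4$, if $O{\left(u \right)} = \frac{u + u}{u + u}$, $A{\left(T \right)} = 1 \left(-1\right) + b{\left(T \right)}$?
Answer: $- \frac{62}{9} \approx -6.8889$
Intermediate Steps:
$A{\left(T \right)} = 5$ ($A{\left(T \right)} = 1 \left(-1\right) + 6 = -1 + 6 = 5$)
$O{\left(u \right)} = 1$ ($O{\left(u \right)} = \frac{2 u}{2 u} = 2 u \frac{1}{2 u} = 1$)
$\left(\frac{O{\left(-5 \right)}}{A{\left(-3 \right)}} + \frac{8}{9}\right) \left(-10\right) + 4 = \left(1 \cdot \frac{1}{5} + \frac{8}{9}\right) \left(-10\right) + 4 = \left(1 \cdot \frac{1}{5} + 8 \cdot \frac{1}{9}\right) \left(-10\right) + 4 = \left(\frac{1}{5} + \frac{8}{9}\right) \left(-10\right) + 4 = \frac{49}{45} \left(-10\right) + 4 = - \frac{98}{9} + 4 = - \frac{62}{9}$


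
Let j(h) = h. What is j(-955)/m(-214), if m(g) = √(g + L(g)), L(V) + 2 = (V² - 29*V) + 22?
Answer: -955*√3238/12952 ≈ -4.1957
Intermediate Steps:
L(V) = 20 + V² - 29*V (L(V) = -2 + ((V² - 29*V) + 22) = -2 + (22 + V² - 29*V) = 20 + V² - 29*V)
m(g) = √(20 + g² - 28*g) (m(g) = √(g + (20 + g² - 29*g)) = √(20 + g² - 28*g))
j(-955)/m(-214) = -955/√(20 + (-214)² - 28*(-214)) = -955/√(20 + 45796 + 5992) = -955*√3238/12952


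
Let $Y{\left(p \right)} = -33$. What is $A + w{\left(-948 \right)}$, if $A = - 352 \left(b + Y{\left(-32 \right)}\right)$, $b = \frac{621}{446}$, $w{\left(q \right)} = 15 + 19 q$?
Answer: $- \frac{1532259}{223} \approx -6871.1$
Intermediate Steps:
$b = \frac{621}{446}$ ($b = 621 \cdot \frac{1}{446} = \frac{621}{446} \approx 1.3924$)
$A = \frac{2481072}{223}$ ($A = - 352 \left(\frac{621}{446} - 33\right) = \left(-352\right) \left(- \frac{14097}{446}\right) = \frac{2481072}{223} \approx 11126.0$)
$A + w{\left(-948 \right)} = \frac{2481072}{223} + \left(15 + 19 \left(-948\right)\right) = \frac{2481072}{223} + \left(15 - 18012\right) = \frac{2481072}{223} - 17997 = - \frac{1532259}{223}$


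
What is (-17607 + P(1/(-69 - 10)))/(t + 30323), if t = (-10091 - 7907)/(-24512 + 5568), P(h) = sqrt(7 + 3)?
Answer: -166773504/287228455 + 9472*sqrt(10)/287228455 ≈ -0.58053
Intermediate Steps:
P(h) = sqrt(10)
t = 8999/9472 (t = -17998/(-18944) = -17998*(-1/18944) = 8999/9472 ≈ 0.95006)
(-17607 + P(1/(-69 - 10)))/(t + 30323) = (-17607 + sqrt(10))/(8999/9472 + 30323) = (-17607 + sqrt(10))/(287228455/9472) = (-17607 + sqrt(10))*(9472/287228455) = -166773504/287228455 + 9472*sqrt(10)/287228455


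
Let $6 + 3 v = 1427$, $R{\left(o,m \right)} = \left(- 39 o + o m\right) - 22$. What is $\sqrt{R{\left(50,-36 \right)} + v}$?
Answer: $\frac{i \sqrt{29685}}{3} \approx 57.431 i$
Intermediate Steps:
$R{\left(o,m \right)} = -22 - 39 o + m o$ ($R{\left(o,m \right)} = \left(- 39 o + m o\right) - 22 = -22 - 39 o + m o$)
$v = \frac{1421}{3}$ ($v = -2 + \frac{1}{3} \cdot 1427 = -2 + \frac{1427}{3} = \frac{1421}{3} \approx 473.67$)
$\sqrt{R{\left(50,-36 \right)} + v} = \sqrt{\left(-22 - 1950 - 1800\right) + \frac{1421}{3}} = \sqrt{-3772 + \frac{1421}{3}} = \sqrt{- \frac{9895}{3}} = \frac{i \sqrt{29685}}{3}$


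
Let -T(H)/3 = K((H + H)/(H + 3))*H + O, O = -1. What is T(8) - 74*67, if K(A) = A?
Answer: -54889/11 ≈ -4989.9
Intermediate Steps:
T(H) = 3 - 6*H²/(3 + H) (T(H) = -3*(((H + H)/(H + 3))*H - 1) = -3*(((2*H)/(3 + H))*H - 1) = -3*((2*H/(3 + H))*H - 1) = -3*(2*H²/(3 + H) - 1) = -3*(-1 + 2*H²/(3 + H)) = 3 - 6*H²/(3 + H))
T(8) - 74*67 = 3*(3 + 8 - 2*8²)/(3 + 8) - 74*67 = 3*(3 + 8 - 2*64)/11 - 4958 = 3*(1/11)*(3 + 8 - 128) - 4958 = 3*(1/11)*(-117) - 4958 = -351/11 - 4958 = -54889/11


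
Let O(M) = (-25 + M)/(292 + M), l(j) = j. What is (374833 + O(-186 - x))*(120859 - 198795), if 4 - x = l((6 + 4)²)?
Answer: -2950506972168/101 ≈ -2.9213e+10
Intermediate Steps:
x = -96 (x = 4 - (6 + 4)² = 4 - 1*10² = 4 - 1*100 = 4 - 100 = -96)
O(M) = (-25 + M)/(292 + M)
(374833 + O(-186 - x))*(120859 - 198795) = (374833 + (-25 + (-186 - 1*(-96)))/(292 + (-186 - 1*(-96))))*(120859 - 198795) = (374833 + (-25 + (-186 + 96))/(292 + (-186 + 96)))*(-77936) = (374833 + (-25 - 90)/(292 - 90))*(-77936) = (374833 - 115/202)*(-77936) = (75716151/202)*(-77936) = -2950506972168/101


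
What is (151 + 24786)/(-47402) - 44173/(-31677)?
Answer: 1303959197/1501553154 ≈ 0.86841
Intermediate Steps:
(151 + 24786)/(-47402) - 44173/(-31677) = 24937*(-1/47402) - 44173*(-1/31677) = -24937/47402 + 44173/31677 = 1303959197/1501553154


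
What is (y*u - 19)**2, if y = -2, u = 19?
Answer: 3249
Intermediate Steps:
(y*u - 19)**2 = (-2*19 - 19)**2 = (-38 - 19)**2 = (-57)**2 = 3249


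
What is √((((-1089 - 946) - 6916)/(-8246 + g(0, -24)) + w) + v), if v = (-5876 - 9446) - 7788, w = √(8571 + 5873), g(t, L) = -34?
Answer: √(-44008625270 + 3808800*√3611)/1380 ≈ 151.62*I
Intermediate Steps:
w = 2*√3611 (w = √14444 = 2*√3611 ≈ 120.18)
v = -23110 (v = -15322 - 7788 = -23110)
√((((-1089 - 946) - 6916)/(-8246 + g(0, -24)) + w) + v) = √((((-1089 - 946) - 6916)/(-8246 - 34) + 2*√3611) - 23110) = √(((-2035 - 6916)/(-8280) + 2*√3611) - 23110) = √((-8951*(-1/8280) + 2*√3611) - 23110) = √((8951/8280 + 2*√3611) - 23110) = √(-191341849/8280 + 2*√3611)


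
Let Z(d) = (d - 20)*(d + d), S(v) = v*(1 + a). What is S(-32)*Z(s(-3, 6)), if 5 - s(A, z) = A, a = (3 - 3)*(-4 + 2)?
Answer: 6144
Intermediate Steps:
a = 0 (a = 0*(-2) = 0)
s(A, z) = 5 - A
S(v) = v (S(v) = v*(1 + 0) = v*1 = v)
Z(d) = 2*d*(-20 + d) (Z(d) = (-20 + d)*(2*d) = 2*d*(-20 + d))
S(-32)*Z(s(-3, 6)) = -64*(5 - 1*(-3))*(-20 + (5 - 1*(-3))) = -64*(5 + 3)*(-20 + (5 + 3)) = -64*8*(-20 + 8) = -64*8*(-12) = -32*(-192) = 6144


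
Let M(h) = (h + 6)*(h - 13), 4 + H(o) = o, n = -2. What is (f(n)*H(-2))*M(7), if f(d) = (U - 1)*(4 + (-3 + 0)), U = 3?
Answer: 936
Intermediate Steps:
H(o) = -4 + o
f(d) = 2 (f(d) = (3 - 1)*(4 + (-3 + 0)) = 2*(4 - 3) = 2*1 = 2)
M(h) = (-13 + h)*(6 + h) (M(h) = (6 + h)*(-13 + h) = (-13 + h)*(6 + h))
(f(n)*H(-2))*M(7) = (2*(-4 - 2))*(-78 + 7**2 - 7*7) = (2*(-6))*(-78 + 49 - 49) = -12*(-78) = 936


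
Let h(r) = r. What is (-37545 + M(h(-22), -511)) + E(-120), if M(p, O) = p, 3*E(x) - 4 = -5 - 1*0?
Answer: -112702/3 ≈ -37567.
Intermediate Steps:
E(x) = -⅓ (E(x) = 4/3 + (-5 - 1*0)/3 = 4/3 + (-5 + 0)/3 = 4/3 + (⅓)*(-5) = 4/3 - 5/3 = -⅓)
(-37545 + M(h(-22), -511)) + E(-120) = (-37545 - 22) - ⅓ = -37567 - ⅓ = -112702/3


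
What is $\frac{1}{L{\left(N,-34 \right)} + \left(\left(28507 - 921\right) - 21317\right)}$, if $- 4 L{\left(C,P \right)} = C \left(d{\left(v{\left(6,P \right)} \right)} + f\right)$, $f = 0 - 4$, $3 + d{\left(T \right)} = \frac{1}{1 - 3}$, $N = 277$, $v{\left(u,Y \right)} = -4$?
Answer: $\frac{8}{54307} \approx 0.00014731$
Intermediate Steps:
$d{\left(T \right)} = - \frac{7}{2}$ ($d{\left(T \right)} = -3 + \frac{1}{1 - 3} = -3 + \frac{1}{-2} = -3 - \frac{1}{2} = - \frac{7}{2}$)
$f = -4$
$L{\left(C,P \right)} = \frac{15 C}{8}$ ($L{\left(C,P \right)} = - \frac{C \left(- \frac{7}{2} - 4\right)}{4} = - \frac{C \left(- \frac{15}{2}\right)}{4} = - \frac{\left(- \frac{15}{2}\right) C}{4} = \frac{15 C}{8}$)
$\frac{1}{L{\left(N,-34 \right)} + \left(\left(28507 - 921\right) - 21317\right)} = \frac{1}{\frac{15}{8} \cdot 277 + \left(\left(28507 - 921\right) - 21317\right)} = \frac{1}{\frac{4155}{8} + \left(27586 - 21317\right)} = \frac{1}{\frac{4155}{8} + 6269} = \frac{1}{\frac{54307}{8}} = \frac{8}{54307}$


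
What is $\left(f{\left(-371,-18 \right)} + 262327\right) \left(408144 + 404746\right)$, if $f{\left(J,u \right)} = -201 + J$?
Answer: $212778021950$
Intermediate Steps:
$\left(f{\left(-371,-18 \right)} + 262327\right) \left(408144 + 404746\right) = \left(\left(-201 - 371\right) + 262327\right) \left(408144 + 404746\right) = \left(-572 + 262327\right) 812890 = 261755 \cdot 812890 = 212778021950$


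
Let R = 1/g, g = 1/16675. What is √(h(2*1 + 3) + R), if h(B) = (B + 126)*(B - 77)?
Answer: √7243 ≈ 85.106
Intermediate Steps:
h(B) = (-77 + B)*(126 + B) (h(B) = (126 + B)*(-77 + B) = (-77 + B)*(126 + B))
g = 1/16675 ≈ 5.9970e-5
R = 16675 (R = 1/(1/16675) = 16675)
√(h(2*1 + 3) + R) = √((-9702 + (2*1 + 3)² + 49*(2*1 + 3)) + 16675) = √((-9702 + (2 + 3)² + 49*(2 + 3)) + 16675) = √((-9702 + 5² + 49*5) + 16675) = √((-9702 + 25 + 245) + 16675) = √(-9432 + 16675) = √7243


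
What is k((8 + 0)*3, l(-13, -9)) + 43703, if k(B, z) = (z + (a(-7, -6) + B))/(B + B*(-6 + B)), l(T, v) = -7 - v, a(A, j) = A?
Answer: 1048873/24 ≈ 43703.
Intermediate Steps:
k(B, z) = (-7 + B + z)/(B + B*(-6 + B)) (k(B, z) = (z + (-7 + B))/(B + B*(-6 + B)) = (-7 + B + z)/(B + B*(-6 + B)))
k((8 + 0)*3, l(-13, -9)) + 43703 = (-7 + (8 + 0)*3 + (-7 - 1*(-9)))/((((8 + 0)*3))*(-5 + (8 + 0)*3)) + 43703 = (-7 + 8*3 + (-7 + 9))/(((8*3))*(-5 + 8*3)) + 43703 = (-7 + 24 + 2)/(24*(-5 + 24)) + 43703 = (1/24)*19/19 + 43703 = (1/24)*(1/19)*19 + 43703 = 1/24 + 43703 = 1048873/24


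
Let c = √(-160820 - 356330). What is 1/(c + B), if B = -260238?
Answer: -130119/33862166897 - 5*I*√20686/67724333794 ≈ -3.8426e-6 - 1.0619e-8*I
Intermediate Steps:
c = 5*I*√20686 (c = √(-517150) = 5*I*√20686 ≈ 719.13*I)
1/(c + B) = 1/(5*I*√20686 - 260238) = 1/(-260238 + 5*I*√20686)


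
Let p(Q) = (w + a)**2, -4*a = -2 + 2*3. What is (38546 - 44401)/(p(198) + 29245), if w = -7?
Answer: -5855/29309 ≈ -0.19977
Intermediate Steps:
a = -1 (a = -(-2 + 2*3)/4 = -(-2 + 6)/4 = -1/4*4 = -1)
p(Q) = 64 (p(Q) = (-7 - 1)**2 = (-8)**2 = 64)
(38546 - 44401)/(p(198) + 29245) = (38546 - 44401)/(64 + 29245) = -5855/29309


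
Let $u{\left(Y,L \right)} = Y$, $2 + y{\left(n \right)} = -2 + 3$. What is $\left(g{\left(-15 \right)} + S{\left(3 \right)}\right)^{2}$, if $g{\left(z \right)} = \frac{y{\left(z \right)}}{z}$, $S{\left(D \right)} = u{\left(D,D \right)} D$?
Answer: $\frac{18496}{225} \approx 82.204$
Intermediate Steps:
$y{\left(n \right)} = -1$ ($y{\left(n \right)} = -2 + \left(-2 + 3\right) = -2 + 1 = -1$)
$S{\left(D \right)} = D^{2}$ ($S{\left(D \right)} = D D = D^{2}$)
$g{\left(z \right)} = - \frac{1}{z}$
$\left(g{\left(-15 \right)} + S{\left(3 \right)}\right)^{2} = \left(- \frac{1}{-15} + 3^{2}\right)^{2} = \left(\left(-1\right) \left(- \frac{1}{15}\right) + 9\right)^{2} = \left(\frac{1}{15} + 9\right)^{2} = \left(\frac{136}{15}\right)^{2} = \frac{18496}{225}$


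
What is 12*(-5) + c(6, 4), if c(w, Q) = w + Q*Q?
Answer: -38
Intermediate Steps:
c(w, Q) = w + Q**2
12*(-5) + c(6, 4) = 12*(-5) + (6 + 4**2) = -60 + (6 + 16) = -60 + 22 = -38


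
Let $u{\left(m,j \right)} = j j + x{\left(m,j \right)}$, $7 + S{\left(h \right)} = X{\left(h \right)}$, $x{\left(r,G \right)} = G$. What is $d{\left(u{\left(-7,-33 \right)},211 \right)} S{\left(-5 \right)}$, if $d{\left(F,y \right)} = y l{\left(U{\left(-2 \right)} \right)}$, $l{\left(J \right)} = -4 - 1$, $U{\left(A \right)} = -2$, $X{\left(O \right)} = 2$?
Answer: $5275$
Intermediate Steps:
$S{\left(h \right)} = -5$ ($S{\left(h \right)} = -7 + 2 = -5$)
$l{\left(J \right)} = -5$ ($l{\left(J \right)} = -4 - 1 = -5$)
$u{\left(m,j \right)} = j + j^{2}$ ($u{\left(m,j \right)} = j j + j = j^{2} + j = j + j^{2}$)
$d{\left(F,y \right)} = - 5 y$ ($d{\left(F,y \right)} = y \left(-5\right) = - 5 y$)
$d{\left(u{\left(-7,-33 \right)},211 \right)} S{\left(-5 \right)} = \left(-5\right) 211 \left(-5\right) = \left(-1055\right) \left(-5\right) = 5275$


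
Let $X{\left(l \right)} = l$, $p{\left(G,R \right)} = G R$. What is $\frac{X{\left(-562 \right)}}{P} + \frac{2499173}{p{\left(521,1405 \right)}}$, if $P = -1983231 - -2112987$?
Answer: $\frac{161935652489}{47491020390} \approx 3.4098$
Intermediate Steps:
$P = 129756$ ($P = -1983231 + 2112987 = 129756$)
$\frac{X{\left(-562 \right)}}{P} + \frac{2499173}{p{\left(521,1405 \right)}} = - \frac{562}{129756} + \frac{2499173}{521 \cdot 1405} = \left(-562\right) \frac{1}{129756} + \frac{2499173}{732005} = - \frac{281}{64878} + 2499173 \cdot \frac{1}{732005} = - \frac{281}{64878} + \frac{2499173}{732005} = \frac{161935652489}{47491020390}$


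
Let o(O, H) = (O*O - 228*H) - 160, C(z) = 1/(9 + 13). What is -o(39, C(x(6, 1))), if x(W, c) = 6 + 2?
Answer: -14857/11 ≈ -1350.6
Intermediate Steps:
x(W, c) = 8
C(z) = 1/22
o(O, H) = -160 + O**2 - 228*H (o(O, H) = (O**2 - 228*H) - 160 = -160 + O**2 - 228*H)
-o(39, C(x(6, 1))) = -(-160 + 39**2 - 228*1/22) = -(-160 + 1521 - 114/11) = -1*14857/11 = -14857/11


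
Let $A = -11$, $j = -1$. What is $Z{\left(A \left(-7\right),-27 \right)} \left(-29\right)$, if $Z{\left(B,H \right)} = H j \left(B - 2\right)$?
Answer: $-58725$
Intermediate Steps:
$Z{\left(B,H \right)} = - H \left(-2 + B\right)$ ($Z{\left(B,H \right)} = H \left(-1\right) \left(B - 2\right) = - H \left(-2 + B\right)$)
$Z{\left(A \left(-7\right),-27 \right)} \left(-29\right) = - 27 \left(2 - \left(-11\right) \left(-7\right)\right) \left(-29\right) = - 27 \left(2 - 77\right) \left(-29\right) = \left(-27\right) \left(-75\right) \left(-29\right) = 2025 \left(-29\right) = -58725$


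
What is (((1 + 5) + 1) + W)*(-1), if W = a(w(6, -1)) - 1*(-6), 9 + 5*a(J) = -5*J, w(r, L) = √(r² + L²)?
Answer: -56/5 + √37 ≈ -5.1172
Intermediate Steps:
w(r, L) = √(L² + r²)
a(J) = -9/5 - J (a(J) = -9/5 + (-5*J)/5 = -9/5 - J)
W = 21/5 - √37 (W = (-9/5 - √((-1)² + 6²)) - 1*(-6) = (-9/5 - √(1 + 36)) + 6 = (-9/5 - √37) + 6 = 21/5 - √37 ≈ -1.8828)
(((1 + 5) + 1) + W)*(-1) = (((1 + 5) + 1) + (21/5 - √37))*(-1) = ((6 + 1) + (21/5 - √37))*(-1) = (7 + (21/5 - √37))*(-1) = (56/5 - √37)*(-1) = -56/5 + √37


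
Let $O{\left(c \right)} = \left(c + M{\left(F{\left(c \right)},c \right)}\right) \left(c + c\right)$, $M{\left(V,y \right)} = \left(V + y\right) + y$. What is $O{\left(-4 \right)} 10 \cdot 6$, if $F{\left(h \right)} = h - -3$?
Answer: $6240$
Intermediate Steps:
$F{\left(h \right)} = 3 + h$ ($F{\left(h \right)} = h + 3 = 3 + h$)
$M{\left(V,y \right)} = V + 2 y$
$O{\left(c \right)} = 2 c \left(3 + 4 c\right)$ ($O{\left(c \right)} = \left(c + \left(\left(3 + c\right) + 2 c\right)\right) \left(c + c\right) = \left(c + \left(3 + 3 c\right)\right) 2 c = \left(3 + 4 c\right) 2 c = 2 c \left(3 + 4 c\right)$)
$O{\left(-4 \right)} 10 \cdot 6 = 2 \left(-4\right) \left(3 + 4 \left(-4\right)\right) 10 \cdot 6 = 2 \left(-4\right) \left(3 - 16\right) 10 \cdot 6 = 2 \left(-4\right) \left(-13\right) 10 \cdot 6 = 104 \cdot 10 \cdot 6 = 1040 \cdot 6 = 6240$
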